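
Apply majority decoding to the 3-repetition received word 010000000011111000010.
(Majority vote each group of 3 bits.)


Groups: 010, 000, 000, 011, 111, 000, 010
Majority votes: 0001100

0001100


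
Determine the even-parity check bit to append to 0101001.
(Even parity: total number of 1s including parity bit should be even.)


Number of 1s in data: 3
Parity bit: 1

1


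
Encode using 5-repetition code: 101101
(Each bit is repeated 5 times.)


Each bit -> 5 copies

111110000011111111110000011111


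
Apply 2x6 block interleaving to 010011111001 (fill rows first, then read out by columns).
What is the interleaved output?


Matrix:
  010011
  111001
Read columns: 011101001011

011101001011


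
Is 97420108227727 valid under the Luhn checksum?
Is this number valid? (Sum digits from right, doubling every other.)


Luhn sum = 64
64 mod 10 = 4

Invalid (Luhn sum mod 10 = 4)


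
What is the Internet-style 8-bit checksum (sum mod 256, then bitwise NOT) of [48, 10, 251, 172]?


Sum = 481 mod 256 = 225
Complement = 30

30


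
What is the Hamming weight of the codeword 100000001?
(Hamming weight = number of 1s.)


Counting 1s in 100000001

2


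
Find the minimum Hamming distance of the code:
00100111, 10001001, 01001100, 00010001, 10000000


Comparing all pairs, minimum distance: 2
Can detect 1 errors, correct 0 errors

2


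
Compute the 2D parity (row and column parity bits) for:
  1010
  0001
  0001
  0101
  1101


Row parities: 01101
Column parities: 0010

Row P: 01101, Col P: 0010, Corner: 1


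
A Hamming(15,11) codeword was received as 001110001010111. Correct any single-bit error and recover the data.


Syndrome = 12: error at position 12

Data: 11001011111 (corrected bit 12)


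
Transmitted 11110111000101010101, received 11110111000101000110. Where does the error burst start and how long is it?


XOR: 00000000000000010011

Burst at position 15, length 5


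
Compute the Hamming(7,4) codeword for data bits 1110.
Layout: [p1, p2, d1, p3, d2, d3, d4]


Parity bits: p1=0, p2=0, p3=0

0010110


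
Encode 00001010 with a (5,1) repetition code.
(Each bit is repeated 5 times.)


Each bit -> 5 copies

0000000000000000000011111000001111100000


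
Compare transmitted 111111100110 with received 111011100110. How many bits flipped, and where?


XOR: 000100000000

1 error(s) at position(s): 3


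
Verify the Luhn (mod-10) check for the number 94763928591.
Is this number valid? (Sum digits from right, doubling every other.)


Luhn sum = 63
63 mod 10 = 3

Invalid (Luhn sum mod 10 = 3)


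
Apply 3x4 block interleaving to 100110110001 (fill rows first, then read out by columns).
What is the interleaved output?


Matrix:
  1001
  1011
  0001
Read columns: 110000010111

110000010111


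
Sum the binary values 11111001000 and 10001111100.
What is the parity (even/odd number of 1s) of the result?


11111001000 = 1992
10001111100 = 1148
Sum = 3140 = 110001000100
1s count = 4

even parity (4 ones in 110001000100)


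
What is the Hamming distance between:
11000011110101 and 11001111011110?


XOR: 00001100101011
Count of 1s: 6

6


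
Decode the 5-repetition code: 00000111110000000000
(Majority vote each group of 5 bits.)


Groups: 00000, 11111, 00000, 00000
Majority votes: 0100

0100


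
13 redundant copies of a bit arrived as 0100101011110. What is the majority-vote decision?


Ones: 7 out of 13
Threshold: 7

1 (7/13 voted 1)


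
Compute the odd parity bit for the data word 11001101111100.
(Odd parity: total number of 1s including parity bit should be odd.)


Number of 1s in data: 9
Parity bit: 0

0


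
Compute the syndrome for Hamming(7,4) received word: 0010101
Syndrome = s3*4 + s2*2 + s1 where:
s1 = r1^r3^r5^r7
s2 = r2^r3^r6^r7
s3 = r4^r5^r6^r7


s1=1, s2=0, s3=0

Syndrome = 1 (error at position 1)


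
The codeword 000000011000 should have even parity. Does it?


Number of 1s: 2

Yes, parity is correct (2 ones)


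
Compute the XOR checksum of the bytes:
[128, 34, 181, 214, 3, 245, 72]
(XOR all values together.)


XOR chain: 128 ^ 34 ^ 181 ^ 214 ^ 3 ^ 245 ^ 72 = 127

127


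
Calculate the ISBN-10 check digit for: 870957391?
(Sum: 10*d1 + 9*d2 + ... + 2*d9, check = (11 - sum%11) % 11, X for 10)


Weighted sum: 312
312 mod 11 = 4

Check digit: 7


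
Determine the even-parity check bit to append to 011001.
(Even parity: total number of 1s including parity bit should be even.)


Number of 1s in data: 3
Parity bit: 1

1


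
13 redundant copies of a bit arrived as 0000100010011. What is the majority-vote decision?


Ones: 4 out of 13
Threshold: 7

0 (4/13 voted 1)


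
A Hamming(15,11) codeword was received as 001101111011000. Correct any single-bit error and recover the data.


Syndrome = 0: no error detected

Data: 10111011000 (no errors)


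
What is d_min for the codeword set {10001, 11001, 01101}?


Comparing all pairs, minimum distance: 1
Can detect 0 errors, correct 0 errors

1


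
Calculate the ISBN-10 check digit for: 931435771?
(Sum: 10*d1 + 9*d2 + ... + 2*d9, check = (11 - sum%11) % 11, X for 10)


Weighted sum: 247
247 mod 11 = 5

Check digit: 6


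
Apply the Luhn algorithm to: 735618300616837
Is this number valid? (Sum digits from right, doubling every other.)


Luhn sum = 60
60 mod 10 = 0

Valid (Luhn sum mod 10 = 0)


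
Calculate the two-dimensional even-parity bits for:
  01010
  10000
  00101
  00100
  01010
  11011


Row parities: 010100
Column parities: 01010

Row P: 010100, Col P: 01010, Corner: 0


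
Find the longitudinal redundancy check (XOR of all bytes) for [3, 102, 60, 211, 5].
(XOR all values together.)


XOR chain: 3 ^ 102 ^ 60 ^ 211 ^ 5 = 143

143


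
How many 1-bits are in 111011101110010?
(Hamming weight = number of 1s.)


Counting 1s in 111011101110010

10


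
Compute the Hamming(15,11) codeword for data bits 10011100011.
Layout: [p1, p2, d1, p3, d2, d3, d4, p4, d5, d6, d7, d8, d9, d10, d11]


Parity bits: p1=0, p2=1, p3=1, p4=0

011100101100011


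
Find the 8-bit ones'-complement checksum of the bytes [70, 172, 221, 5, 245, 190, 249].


Sum = 1152 mod 256 = 128
Complement = 127

127


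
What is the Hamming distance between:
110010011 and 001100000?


XOR: 111110011
Count of 1s: 7

7


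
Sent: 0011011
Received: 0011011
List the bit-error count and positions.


XOR: 0000000

0 errors (received matches sent)


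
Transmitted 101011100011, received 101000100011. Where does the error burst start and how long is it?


XOR: 000011000000

Burst at position 4, length 2


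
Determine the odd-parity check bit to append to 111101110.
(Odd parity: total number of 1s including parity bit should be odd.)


Number of 1s in data: 7
Parity bit: 0

0


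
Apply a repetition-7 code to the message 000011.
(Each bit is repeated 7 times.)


Each bit -> 7 copies

000000000000000000000000000011111111111111


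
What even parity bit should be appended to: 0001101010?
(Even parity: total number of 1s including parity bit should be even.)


Number of 1s in data: 4
Parity bit: 0

0


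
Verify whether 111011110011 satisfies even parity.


Number of 1s: 9

No, parity error (9 ones)


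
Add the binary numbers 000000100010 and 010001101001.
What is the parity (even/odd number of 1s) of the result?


000000100010 = 34
010001101001 = 1129
Sum = 1163 = 10010001011
1s count = 5

odd parity (5 ones in 10010001011)


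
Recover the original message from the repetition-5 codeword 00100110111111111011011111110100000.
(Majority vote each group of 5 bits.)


Groups: 00100, 11011, 11111, 11011, 01111, 11101, 00000
Majority votes: 0111110

0111110


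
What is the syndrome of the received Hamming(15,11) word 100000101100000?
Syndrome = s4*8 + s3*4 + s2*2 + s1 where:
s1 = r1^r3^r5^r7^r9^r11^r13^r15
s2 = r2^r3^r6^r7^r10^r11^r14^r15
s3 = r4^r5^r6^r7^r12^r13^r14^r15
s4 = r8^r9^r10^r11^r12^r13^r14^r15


s1=1, s2=0, s3=1, s4=0

Syndrome = 5 (error at position 5)


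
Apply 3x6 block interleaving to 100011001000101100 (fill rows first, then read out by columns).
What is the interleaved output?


Matrix:
  100011
  001000
  101100
Read columns: 101000011001100100

101000011001100100


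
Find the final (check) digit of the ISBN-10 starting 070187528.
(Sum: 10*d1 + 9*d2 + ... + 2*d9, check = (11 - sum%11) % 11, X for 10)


Weighted sum: 195
195 mod 11 = 8

Check digit: 3


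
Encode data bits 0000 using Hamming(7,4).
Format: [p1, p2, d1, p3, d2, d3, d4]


Parity bits: p1=0, p2=0, p3=0

0000000


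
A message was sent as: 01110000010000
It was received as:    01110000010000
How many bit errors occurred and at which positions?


XOR: 00000000000000

0 errors (received matches sent)


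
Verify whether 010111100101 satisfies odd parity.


Number of 1s: 7

Yes, parity is correct (7 ones)


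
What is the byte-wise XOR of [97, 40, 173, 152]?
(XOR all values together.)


XOR chain: 97 ^ 40 ^ 173 ^ 152 = 124

124


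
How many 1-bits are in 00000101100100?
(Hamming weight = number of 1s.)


Counting 1s in 00000101100100

4


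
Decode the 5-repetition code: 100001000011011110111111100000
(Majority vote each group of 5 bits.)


Groups: 10000, 10000, 11011, 11011, 11111, 00000
Majority votes: 001110

001110


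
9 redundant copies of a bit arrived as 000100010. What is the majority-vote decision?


Ones: 2 out of 9
Threshold: 5

0 (2/9 voted 1)


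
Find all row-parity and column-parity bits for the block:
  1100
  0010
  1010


Row parities: 010
Column parities: 0100

Row P: 010, Col P: 0100, Corner: 1


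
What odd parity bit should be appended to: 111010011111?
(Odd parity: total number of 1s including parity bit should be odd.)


Number of 1s in data: 9
Parity bit: 0

0


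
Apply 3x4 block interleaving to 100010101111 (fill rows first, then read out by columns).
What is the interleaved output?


Matrix:
  1000
  1010
  1111
Read columns: 111001011001

111001011001


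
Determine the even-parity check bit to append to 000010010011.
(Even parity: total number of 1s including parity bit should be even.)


Number of 1s in data: 4
Parity bit: 0

0


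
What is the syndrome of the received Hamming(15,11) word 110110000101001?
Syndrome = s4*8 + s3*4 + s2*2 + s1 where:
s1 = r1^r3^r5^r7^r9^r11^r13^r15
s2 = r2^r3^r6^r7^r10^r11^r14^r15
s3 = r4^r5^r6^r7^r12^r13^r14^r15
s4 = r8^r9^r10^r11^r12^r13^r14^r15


s1=1, s2=1, s3=0, s4=1

Syndrome = 11 (error at position 11)


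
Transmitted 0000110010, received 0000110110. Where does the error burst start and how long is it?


XOR: 0000000100

Burst at position 7, length 1


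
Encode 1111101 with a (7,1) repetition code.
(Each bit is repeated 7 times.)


Each bit -> 7 copies

1111111111111111111111111111111111100000001111111


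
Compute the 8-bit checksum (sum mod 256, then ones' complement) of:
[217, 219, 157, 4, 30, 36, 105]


Sum = 768 mod 256 = 0
Complement = 255

255


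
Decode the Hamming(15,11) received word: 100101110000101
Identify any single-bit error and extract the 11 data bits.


Syndrome = 14: error at position 14

Data: 00110000111 (corrected bit 14)


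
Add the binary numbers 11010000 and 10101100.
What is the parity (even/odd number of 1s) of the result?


11010000 = 208
10101100 = 172
Sum = 380 = 101111100
1s count = 6

even parity (6 ones in 101111100)


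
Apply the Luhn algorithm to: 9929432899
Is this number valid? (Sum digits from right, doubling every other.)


Luhn sum = 72
72 mod 10 = 2

Invalid (Luhn sum mod 10 = 2)


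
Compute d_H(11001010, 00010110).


XOR: 11011100
Count of 1s: 5

5


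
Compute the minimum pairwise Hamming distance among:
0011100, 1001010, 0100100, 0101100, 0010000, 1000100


Comparing all pairs, minimum distance: 1
Can detect 0 errors, correct 0 errors

1


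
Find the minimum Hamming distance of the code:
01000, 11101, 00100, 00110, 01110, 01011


Comparing all pairs, minimum distance: 1
Can detect 0 errors, correct 0 errors

1


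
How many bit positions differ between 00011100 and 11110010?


XOR: 11101110
Count of 1s: 6

6


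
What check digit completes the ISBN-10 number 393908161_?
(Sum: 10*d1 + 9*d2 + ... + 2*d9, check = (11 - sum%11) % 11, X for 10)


Weighted sum: 262
262 mod 11 = 9

Check digit: 2


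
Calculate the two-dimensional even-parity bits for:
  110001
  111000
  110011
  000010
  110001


Row parities: 11011
Column parities: 001001

Row P: 11011, Col P: 001001, Corner: 0


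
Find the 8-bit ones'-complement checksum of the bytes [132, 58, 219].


Sum = 409 mod 256 = 153
Complement = 102

102


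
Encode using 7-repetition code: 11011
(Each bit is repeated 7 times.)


Each bit -> 7 copies

11111111111111000000011111111111111


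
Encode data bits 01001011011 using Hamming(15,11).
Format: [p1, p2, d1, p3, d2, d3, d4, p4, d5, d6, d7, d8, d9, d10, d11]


Parity bits: p1=0, p2=1, p3=0, p4=1

010010011011011


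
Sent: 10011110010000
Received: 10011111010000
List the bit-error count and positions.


XOR: 00000001000000

1 error(s) at position(s): 7


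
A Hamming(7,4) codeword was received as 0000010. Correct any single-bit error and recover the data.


Syndrome = 6: error at position 6

Data: 0000 (corrected bit 6)


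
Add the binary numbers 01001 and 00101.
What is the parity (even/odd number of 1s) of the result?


01001 = 9
00101 = 5
Sum = 14 = 1110
1s count = 3

odd parity (3 ones in 1110)


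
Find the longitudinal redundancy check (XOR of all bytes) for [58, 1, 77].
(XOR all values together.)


XOR chain: 58 ^ 1 ^ 77 = 118

118


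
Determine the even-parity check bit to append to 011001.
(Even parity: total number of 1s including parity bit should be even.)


Number of 1s in data: 3
Parity bit: 1

1


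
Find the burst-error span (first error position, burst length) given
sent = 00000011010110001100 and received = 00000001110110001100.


XOR: 00000010100000000000

Burst at position 6, length 3


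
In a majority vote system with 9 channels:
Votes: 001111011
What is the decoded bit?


Ones: 6 out of 9
Threshold: 5

1 (6/9 voted 1)


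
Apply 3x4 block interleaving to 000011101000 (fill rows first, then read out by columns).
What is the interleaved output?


Matrix:
  0000
  1110
  1000
Read columns: 011010010000

011010010000


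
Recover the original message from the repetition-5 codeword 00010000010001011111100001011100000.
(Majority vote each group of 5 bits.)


Groups: 00010, 00001, 00010, 11111, 10000, 10111, 00000
Majority votes: 0001010

0001010


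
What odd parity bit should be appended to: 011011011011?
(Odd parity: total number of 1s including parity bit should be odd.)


Number of 1s in data: 8
Parity bit: 1

1


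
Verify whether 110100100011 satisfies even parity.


Number of 1s: 6

Yes, parity is correct (6 ones)


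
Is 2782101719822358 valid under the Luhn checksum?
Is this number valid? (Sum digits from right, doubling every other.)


Luhn sum = 67
67 mod 10 = 7

Invalid (Luhn sum mod 10 = 7)


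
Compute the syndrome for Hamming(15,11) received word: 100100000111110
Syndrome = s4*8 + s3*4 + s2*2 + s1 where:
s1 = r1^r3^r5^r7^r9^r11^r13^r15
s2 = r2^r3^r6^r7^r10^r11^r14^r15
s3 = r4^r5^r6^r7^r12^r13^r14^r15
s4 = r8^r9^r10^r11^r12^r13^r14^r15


s1=1, s2=1, s3=0, s4=1

Syndrome = 11 (error at position 11)


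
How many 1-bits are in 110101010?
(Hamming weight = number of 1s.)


Counting 1s in 110101010

5


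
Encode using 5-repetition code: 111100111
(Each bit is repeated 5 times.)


Each bit -> 5 copies

111111111111111111110000000000111111111111111


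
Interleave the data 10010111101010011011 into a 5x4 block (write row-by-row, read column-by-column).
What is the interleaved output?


Matrix:
  1001
  0111
  1010
  1001
  1011
Read columns: 10111010000110111011

10111010000110111011


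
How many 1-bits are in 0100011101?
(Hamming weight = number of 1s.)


Counting 1s in 0100011101

5


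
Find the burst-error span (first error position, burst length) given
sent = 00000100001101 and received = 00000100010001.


XOR: 00000000011100

Burst at position 9, length 3


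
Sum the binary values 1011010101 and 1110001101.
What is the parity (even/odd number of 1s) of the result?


1011010101 = 725
1110001101 = 909
Sum = 1634 = 11001100010
1s count = 5

odd parity (5 ones in 11001100010)


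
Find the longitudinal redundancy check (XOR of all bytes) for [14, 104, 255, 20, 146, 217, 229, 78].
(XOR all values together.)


XOR chain: 14 ^ 104 ^ 255 ^ 20 ^ 146 ^ 217 ^ 229 ^ 78 = 109

109


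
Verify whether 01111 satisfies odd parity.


Number of 1s: 4

No, parity error (4 ones)


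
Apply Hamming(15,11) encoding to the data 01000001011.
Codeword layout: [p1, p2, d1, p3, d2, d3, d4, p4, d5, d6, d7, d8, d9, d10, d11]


Parity bits: p1=0, p2=0, p3=0, p4=1

000010010001011


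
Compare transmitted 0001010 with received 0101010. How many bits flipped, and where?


XOR: 0100000

1 error(s) at position(s): 1


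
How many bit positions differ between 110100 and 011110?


XOR: 101010
Count of 1s: 3

3


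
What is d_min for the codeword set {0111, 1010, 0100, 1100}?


Comparing all pairs, minimum distance: 1
Can detect 0 errors, correct 0 errors

1


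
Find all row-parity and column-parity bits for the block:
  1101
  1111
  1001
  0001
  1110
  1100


Row parities: 100110
Column parities: 1000

Row P: 100110, Col P: 1000, Corner: 1


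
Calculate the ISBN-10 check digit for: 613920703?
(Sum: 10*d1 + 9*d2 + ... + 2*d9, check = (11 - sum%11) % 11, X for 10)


Weighted sum: 202
202 mod 11 = 4

Check digit: 7


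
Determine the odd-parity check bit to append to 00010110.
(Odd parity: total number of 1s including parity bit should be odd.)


Number of 1s in data: 3
Parity bit: 0

0


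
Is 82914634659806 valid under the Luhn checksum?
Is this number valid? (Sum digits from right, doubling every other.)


Luhn sum = 74
74 mod 10 = 4

Invalid (Luhn sum mod 10 = 4)


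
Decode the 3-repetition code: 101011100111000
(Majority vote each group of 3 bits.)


Groups: 101, 011, 100, 111, 000
Majority votes: 11010

11010


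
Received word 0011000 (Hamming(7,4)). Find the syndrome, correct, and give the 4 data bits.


Syndrome = 7: error at position 7

Data: 1001 (corrected bit 7)


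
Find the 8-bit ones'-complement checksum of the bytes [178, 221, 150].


Sum = 549 mod 256 = 37
Complement = 218

218


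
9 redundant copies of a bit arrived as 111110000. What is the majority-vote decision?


Ones: 5 out of 9
Threshold: 5

1 (5/9 voted 1)


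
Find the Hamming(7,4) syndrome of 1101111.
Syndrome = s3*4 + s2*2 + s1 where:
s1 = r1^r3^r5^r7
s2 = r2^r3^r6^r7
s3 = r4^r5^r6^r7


s1=1, s2=1, s3=0

Syndrome = 3 (error at position 3)


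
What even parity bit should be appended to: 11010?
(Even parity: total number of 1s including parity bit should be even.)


Number of 1s in data: 3
Parity bit: 1

1


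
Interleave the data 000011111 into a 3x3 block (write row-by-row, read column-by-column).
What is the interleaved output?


Matrix:
  000
  011
  111
Read columns: 001011011

001011011


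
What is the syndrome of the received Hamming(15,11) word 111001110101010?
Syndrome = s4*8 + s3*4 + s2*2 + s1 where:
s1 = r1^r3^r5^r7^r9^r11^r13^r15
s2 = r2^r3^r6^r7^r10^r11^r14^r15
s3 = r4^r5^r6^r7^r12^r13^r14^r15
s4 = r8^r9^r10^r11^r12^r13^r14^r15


s1=1, s2=0, s3=0, s4=0

Syndrome = 1 (error at position 1)


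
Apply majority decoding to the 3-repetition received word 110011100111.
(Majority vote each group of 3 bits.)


Groups: 110, 011, 100, 111
Majority votes: 1101

1101


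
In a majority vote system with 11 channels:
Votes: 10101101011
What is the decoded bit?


Ones: 7 out of 11
Threshold: 6

1 (7/11 voted 1)


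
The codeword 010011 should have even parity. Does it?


Number of 1s: 3

No, parity error (3 ones)


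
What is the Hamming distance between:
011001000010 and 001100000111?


XOR: 010101000101
Count of 1s: 5

5


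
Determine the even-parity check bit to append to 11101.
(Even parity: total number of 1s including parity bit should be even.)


Number of 1s in data: 4
Parity bit: 0

0


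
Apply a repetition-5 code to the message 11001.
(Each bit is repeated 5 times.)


Each bit -> 5 copies

1111111111000000000011111


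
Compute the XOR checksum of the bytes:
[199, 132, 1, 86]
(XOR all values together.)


XOR chain: 199 ^ 132 ^ 1 ^ 86 = 20

20


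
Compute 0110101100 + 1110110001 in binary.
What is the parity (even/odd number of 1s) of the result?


0110101100 = 428
1110110001 = 945
Sum = 1373 = 10101011101
1s count = 7

odd parity (7 ones in 10101011101)


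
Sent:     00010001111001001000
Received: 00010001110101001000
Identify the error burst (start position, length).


XOR: 00000000001100000000

Burst at position 10, length 2


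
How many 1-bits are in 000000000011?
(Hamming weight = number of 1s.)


Counting 1s in 000000000011

2


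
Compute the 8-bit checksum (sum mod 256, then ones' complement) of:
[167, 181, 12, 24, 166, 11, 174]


Sum = 735 mod 256 = 223
Complement = 32

32


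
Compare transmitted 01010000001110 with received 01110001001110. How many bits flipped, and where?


XOR: 00100001000000

2 error(s) at position(s): 2, 7


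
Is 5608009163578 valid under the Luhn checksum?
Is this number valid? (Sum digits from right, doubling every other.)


Luhn sum = 56
56 mod 10 = 6

Invalid (Luhn sum mod 10 = 6)


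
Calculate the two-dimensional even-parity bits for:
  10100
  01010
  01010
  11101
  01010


Row parities: 00000
Column parities: 00011

Row P: 00000, Col P: 00011, Corner: 0


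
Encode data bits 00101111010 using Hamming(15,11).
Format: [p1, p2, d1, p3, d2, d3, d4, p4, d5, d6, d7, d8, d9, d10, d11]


Parity bits: p1=0, p2=0, p3=1, p4=1

000101011111010


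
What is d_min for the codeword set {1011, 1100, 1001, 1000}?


Comparing all pairs, minimum distance: 1
Can detect 0 errors, correct 0 errors

1


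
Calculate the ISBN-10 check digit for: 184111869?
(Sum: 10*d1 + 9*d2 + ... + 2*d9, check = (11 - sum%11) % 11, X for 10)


Weighted sum: 200
200 mod 11 = 2

Check digit: 9


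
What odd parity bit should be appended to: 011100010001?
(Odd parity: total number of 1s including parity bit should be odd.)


Number of 1s in data: 5
Parity bit: 0

0


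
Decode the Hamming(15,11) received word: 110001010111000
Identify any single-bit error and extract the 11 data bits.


Syndrome = 0: no error detected

Data: 00100111000 (no errors)


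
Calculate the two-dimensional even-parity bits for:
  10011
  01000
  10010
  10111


Row parities: 1100
Column parities: 11110

Row P: 1100, Col P: 11110, Corner: 0


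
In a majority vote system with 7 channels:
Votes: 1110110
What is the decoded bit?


Ones: 5 out of 7
Threshold: 4

1 (5/7 voted 1)


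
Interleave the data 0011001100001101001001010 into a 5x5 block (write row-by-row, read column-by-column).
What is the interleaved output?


Matrix:
  00110
  01100
  00110
  10010
  01010
Read columns: 0001001001111001011100000

0001001001111001011100000


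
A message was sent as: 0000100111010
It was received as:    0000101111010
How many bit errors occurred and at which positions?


XOR: 0000001000000

1 error(s) at position(s): 6


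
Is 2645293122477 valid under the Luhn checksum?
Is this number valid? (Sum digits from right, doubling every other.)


Luhn sum = 48
48 mod 10 = 8

Invalid (Luhn sum mod 10 = 8)


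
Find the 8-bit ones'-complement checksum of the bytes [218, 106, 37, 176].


Sum = 537 mod 256 = 25
Complement = 230

230


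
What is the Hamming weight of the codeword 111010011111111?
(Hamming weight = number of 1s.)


Counting 1s in 111010011111111

12


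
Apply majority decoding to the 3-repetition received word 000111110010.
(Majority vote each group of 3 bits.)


Groups: 000, 111, 110, 010
Majority votes: 0110

0110


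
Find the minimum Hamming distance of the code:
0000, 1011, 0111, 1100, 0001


Comparing all pairs, minimum distance: 1
Can detect 0 errors, correct 0 errors

1


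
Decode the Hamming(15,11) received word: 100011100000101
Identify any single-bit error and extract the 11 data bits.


Syndrome = 7: error at position 7

Data: 01100000101 (corrected bit 7)


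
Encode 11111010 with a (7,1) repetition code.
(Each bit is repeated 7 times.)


Each bit -> 7 copies

11111111111111111111111111111111111000000011111110000000


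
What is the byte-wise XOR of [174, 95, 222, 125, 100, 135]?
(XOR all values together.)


XOR chain: 174 ^ 95 ^ 222 ^ 125 ^ 100 ^ 135 = 177

177


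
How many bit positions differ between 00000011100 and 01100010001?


XOR: 01100001101
Count of 1s: 5

5


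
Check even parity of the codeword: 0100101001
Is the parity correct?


Number of 1s: 4

Yes, parity is correct (4 ones)


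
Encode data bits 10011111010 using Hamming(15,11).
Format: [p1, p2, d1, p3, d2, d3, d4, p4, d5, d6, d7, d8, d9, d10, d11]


Parity bits: p1=0, p2=1, p3=1, p4=1

011100111111010


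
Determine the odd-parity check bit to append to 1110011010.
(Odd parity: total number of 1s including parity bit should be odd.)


Number of 1s in data: 6
Parity bit: 1

1


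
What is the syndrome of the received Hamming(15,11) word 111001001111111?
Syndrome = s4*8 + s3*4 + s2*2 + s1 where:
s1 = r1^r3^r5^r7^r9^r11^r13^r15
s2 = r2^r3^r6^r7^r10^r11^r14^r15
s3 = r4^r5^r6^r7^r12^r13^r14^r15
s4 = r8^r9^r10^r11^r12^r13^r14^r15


s1=0, s2=1, s3=1, s4=1

Syndrome = 14 (error at position 14)


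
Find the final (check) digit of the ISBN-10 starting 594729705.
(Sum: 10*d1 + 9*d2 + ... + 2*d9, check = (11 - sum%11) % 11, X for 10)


Weighted sum: 307
307 mod 11 = 10

Check digit: 1


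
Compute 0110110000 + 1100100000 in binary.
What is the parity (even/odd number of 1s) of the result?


0110110000 = 432
1100100000 = 800
Sum = 1232 = 10011010000
1s count = 4

even parity (4 ones in 10011010000)


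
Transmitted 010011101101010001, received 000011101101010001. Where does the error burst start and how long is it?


XOR: 010000000000000000

Burst at position 1, length 1


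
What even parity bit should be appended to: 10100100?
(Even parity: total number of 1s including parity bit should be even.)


Number of 1s in data: 3
Parity bit: 1

1


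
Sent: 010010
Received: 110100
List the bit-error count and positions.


XOR: 100110

3 error(s) at position(s): 0, 3, 4


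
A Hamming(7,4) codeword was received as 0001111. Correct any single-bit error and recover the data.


Syndrome = 0: no error detected

Data: 0111 (no errors)


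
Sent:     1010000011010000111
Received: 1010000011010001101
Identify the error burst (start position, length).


XOR: 0000000000000001010

Burst at position 15, length 3


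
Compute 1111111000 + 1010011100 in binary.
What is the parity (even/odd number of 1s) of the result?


1111111000 = 1016
1010011100 = 668
Sum = 1684 = 11010010100
1s count = 5

odd parity (5 ones in 11010010100)


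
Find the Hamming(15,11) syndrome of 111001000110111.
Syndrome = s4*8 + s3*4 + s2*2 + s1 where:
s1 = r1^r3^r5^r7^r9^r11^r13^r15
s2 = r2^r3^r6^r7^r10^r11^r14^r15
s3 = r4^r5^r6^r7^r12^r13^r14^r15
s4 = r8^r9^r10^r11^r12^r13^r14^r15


s1=1, s2=1, s3=0, s4=1

Syndrome = 11 (error at position 11)


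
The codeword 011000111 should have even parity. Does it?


Number of 1s: 5

No, parity error (5 ones)


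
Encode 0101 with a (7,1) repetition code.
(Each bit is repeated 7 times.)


Each bit -> 7 copies

0000000111111100000001111111


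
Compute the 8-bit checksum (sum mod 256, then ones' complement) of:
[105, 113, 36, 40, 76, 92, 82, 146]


Sum = 690 mod 256 = 178
Complement = 77

77


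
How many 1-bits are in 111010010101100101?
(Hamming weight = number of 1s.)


Counting 1s in 111010010101100101

10


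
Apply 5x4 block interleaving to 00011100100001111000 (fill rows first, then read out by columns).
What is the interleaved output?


Matrix:
  0001
  1100
  1000
  0111
  1000
Read columns: 01101010100001010010

01101010100001010010


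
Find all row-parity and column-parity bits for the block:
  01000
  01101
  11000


Row parities: 110
Column parities: 11101

Row P: 110, Col P: 11101, Corner: 0


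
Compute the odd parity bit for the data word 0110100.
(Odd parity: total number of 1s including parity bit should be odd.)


Number of 1s in data: 3
Parity bit: 0

0


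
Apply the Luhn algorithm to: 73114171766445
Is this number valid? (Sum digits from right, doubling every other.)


Luhn sum = 57
57 mod 10 = 7

Invalid (Luhn sum mod 10 = 7)


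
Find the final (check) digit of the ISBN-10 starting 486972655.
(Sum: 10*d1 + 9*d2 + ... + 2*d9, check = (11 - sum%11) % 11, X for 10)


Weighted sum: 324
324 mod 11 = 5

Check digit: 6


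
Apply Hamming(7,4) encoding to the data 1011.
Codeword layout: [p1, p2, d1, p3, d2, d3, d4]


Parity bits: p1=0, p2=1, p3=0

0110011


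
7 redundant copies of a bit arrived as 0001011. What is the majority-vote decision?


Ones: 3 out of 7
Threshold: 4

0 (3/7 voted 1)


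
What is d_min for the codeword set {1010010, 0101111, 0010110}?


Comparing all pairs, minimum distance: 2
Can detect 1 errors, correct 0 errors

2


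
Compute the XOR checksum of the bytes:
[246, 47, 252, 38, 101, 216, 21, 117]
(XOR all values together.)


XOR chain: 246 ^ 47 ^ 252 ^ 38 ^ 101 ^ 216 ^ 21 ^ 117 = 222

222


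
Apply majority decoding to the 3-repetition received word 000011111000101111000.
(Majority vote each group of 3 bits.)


Groups: 000, 011, 111, 000, 101, 111, 000
Majority votes: 0110110

0110110


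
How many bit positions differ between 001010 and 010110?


XOR: 011100
Count of 1s: 3

3


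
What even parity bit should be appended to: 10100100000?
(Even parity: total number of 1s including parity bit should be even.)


Number of 1s in data: 3
Parity bit: 1

1


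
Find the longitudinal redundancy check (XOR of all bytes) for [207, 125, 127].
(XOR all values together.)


XOR chain: 207 ^ 125 ^ 127 = 205

205


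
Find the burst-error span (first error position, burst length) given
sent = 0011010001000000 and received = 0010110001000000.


XOR: 0001100000000000

Burst at position 3, length 2


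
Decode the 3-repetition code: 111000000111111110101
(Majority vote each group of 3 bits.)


Groups: 111, 000, 000, 111, 111, 110, 101
Majority votes: 1001111

1001111


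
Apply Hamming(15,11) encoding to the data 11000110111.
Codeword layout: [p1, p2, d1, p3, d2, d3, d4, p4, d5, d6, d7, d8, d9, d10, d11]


Parity bits: p1=1, p2=1, p3=0, p4=1

111010010110111


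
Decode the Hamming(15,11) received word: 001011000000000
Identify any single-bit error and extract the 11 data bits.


Syndrome = 0: no error detected

Data: 11100000000 (no errors)


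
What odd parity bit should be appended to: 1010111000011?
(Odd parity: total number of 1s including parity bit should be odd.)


Number of 1s in data: 7
Parity bit: 0

0


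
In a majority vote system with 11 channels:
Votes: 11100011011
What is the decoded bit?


Ones: 7 out of 11
Threshold: 6

1 (7/11 voted 1)


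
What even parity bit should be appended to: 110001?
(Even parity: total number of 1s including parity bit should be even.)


Number of 1s in data: 3
Parity bit: 1

1


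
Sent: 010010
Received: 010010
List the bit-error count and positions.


XOR: 000000

0 errors (received matches sent)


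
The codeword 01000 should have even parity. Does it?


Number of 1s: 1

No, parity error (1 ones)


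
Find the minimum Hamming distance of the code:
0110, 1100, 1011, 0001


Comparing all pairs, minimum distance: 2
Can detect 1 errors, correct 0 errors

2


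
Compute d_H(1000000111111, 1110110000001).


XOR: 0110110111110
Count of 1s: 9

9


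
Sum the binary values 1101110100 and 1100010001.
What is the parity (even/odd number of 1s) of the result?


1101110100 = 884
1100010001 = 785
Sum = 1669 = 11010000101
1s count = 5

odd parity (5 ones in 11010000101)


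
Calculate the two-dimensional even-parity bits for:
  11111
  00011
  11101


Row parities: 100
Column parities: 00001

Row P: 100, Col P: 00001, Corner: 1


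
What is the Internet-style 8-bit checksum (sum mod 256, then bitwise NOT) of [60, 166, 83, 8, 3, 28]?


Sum = 348 mod 256 = 92
Complement = 163

163


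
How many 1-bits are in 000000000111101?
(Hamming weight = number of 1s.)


Counting 1s in 000000000111101

5


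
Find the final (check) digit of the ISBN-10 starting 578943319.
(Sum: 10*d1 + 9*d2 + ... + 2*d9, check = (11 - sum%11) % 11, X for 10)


Weighted sum: 312
312 mod 11 = 4

Check digit: 7


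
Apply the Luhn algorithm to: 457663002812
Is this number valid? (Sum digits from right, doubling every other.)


Luhn sum = 46
46 mod 10 = 6

Invalid (Luhn sum mod 10 = 6)


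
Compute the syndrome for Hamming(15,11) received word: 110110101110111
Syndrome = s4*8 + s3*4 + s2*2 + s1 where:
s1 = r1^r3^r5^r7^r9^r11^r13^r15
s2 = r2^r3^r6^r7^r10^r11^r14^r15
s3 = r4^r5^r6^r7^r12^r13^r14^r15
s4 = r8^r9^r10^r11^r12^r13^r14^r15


s1=1, s2=0, s3=0, s4=0

Syndrome = 1 (error at position 1)


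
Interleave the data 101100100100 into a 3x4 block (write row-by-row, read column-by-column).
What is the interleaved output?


Matrix:
  1011
  0010
  0100
Read columns: 100001110100

100001110100


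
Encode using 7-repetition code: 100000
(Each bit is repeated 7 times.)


Each bit -> 7 copies

111111100000000000000000000000000000000000


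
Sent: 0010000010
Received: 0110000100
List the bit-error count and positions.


XOR: 0100000110

3 error(s) at position(s): 1, 7, 8


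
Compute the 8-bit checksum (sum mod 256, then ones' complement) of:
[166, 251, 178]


Sum = 595 mod 256 = 83
Complement = 172

172


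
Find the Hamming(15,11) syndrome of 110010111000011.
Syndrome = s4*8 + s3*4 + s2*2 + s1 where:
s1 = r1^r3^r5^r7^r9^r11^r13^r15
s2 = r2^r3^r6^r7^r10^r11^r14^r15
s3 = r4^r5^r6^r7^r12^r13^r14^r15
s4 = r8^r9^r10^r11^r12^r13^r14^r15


s1=1, s2=0, s3=0, s4=0

Syndrome = 1 (error at position 1)


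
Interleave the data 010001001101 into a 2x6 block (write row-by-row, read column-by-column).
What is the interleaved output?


Matrix:
  010001
  001101
Read columns: 001001010011

001001010011


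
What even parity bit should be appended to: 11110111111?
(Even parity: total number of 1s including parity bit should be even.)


Number of 1s in data: 10
Parity bit: 0

0


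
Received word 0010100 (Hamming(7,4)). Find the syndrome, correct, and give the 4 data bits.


Syndrome = 6: error at position 6

Data: 1110 (corrected bit 6)


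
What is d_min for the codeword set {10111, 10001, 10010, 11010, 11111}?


Comparing all pairs, minimum distance: 1
Can detect 0 errors, correct 0 errors

1


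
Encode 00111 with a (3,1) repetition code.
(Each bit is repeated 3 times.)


Each bit -> 3 copies

000000111111111


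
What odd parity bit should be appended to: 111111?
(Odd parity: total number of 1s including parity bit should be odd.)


Number of 1s in data: 6
Parity bit: 1

1


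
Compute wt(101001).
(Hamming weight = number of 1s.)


Counting 1s in 101001

3


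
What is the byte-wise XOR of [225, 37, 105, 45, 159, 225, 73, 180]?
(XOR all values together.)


XOR chain: 225 ^ 37 ^ 105 ^ 45 ^ 159 ^ 225 ^ 73 ^ 180 = 3

3


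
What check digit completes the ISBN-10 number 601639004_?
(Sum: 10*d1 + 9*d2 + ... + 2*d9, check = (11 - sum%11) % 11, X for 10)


Weighted sum: 181
181 mod 11 = 5

Check digit: 6


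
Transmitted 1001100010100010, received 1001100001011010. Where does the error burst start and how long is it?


XOR: 0000000011111000

Burst at position 8, length 5


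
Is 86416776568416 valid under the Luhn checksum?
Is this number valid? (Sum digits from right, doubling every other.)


Luhn sum = 69
69 mod 10 = 9

Invalid (Luhn sum mod 10 = 9)


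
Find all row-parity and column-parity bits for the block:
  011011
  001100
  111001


Row parities: 000
Column parities: 101110

Row P: 000, Col P: 101110, Corner: 0


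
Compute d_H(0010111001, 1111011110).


XOR: 1101100111
Count of 1s: 7

7


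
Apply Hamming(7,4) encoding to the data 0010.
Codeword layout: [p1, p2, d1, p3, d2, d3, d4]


Parity bits: p1=0, p2=1, p3=1

0101010


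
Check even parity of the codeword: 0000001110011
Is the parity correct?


Number of 1s: 5

No, parity error (5 ones)


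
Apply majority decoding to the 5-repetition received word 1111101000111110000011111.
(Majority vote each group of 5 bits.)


Groups: 11111, 01000, 11111, 00000, 11111
Majority votes: 10101

10101


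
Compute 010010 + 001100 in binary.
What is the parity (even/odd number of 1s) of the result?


010010 = 18
001100 = 12
Sum = 30 = 11110
1s count = 4

even parity (4 ones in 11110)


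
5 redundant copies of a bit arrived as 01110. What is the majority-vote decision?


Ones: 3 out of 5
Threshold: 3

1 (3/5 voted 1)


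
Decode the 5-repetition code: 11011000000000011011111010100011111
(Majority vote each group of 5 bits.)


Groups: 11011, 00000, 00000, 11011, 11101, 01000, 11111
Majority votes: 1001101

1001101


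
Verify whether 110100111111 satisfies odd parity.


Number of 1s: 9

Yes, parity is correct (9 ones)


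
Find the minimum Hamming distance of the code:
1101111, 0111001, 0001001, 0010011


Comparing all pairs, minimum distance: 2
Can detect 1 errors, correct 0 errors

2


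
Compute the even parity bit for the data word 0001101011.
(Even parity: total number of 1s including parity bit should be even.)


Number of 1s in data: 5
Parity bit: 1

1


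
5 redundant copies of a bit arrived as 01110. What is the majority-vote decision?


Ones: 3 out of 5
Threshold: 3

1 (3/5 voted 1)


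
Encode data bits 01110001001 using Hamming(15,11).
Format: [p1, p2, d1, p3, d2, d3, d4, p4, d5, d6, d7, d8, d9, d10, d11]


Parity bits: p1=1, p2=1, p3=1, p4=0

110111100001001


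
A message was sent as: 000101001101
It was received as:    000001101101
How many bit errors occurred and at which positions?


XOR: 000100100000

2 error(s) at position(s): 3, 6


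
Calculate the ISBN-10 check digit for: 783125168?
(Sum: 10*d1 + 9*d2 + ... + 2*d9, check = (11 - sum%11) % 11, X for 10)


Weighted sum: 248
248 mod 11 = 6

Check digit: 5


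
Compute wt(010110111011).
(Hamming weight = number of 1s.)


Counting 1s in 010110111011

8


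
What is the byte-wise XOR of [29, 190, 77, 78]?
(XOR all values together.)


XOR chain: 29 ^ 190 ^ 77 ^ 78 = 160

160


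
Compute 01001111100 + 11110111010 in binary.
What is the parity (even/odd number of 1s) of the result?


01001111100 = 636
11110111010 = 1978
Sum = 2614 = 101000110110
1s count = 6

even parity (6 ones in 101000110110)


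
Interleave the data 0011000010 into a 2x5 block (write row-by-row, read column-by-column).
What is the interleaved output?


Matrix:
  00110
  00010
Read columns: 0000101100

0000101100
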